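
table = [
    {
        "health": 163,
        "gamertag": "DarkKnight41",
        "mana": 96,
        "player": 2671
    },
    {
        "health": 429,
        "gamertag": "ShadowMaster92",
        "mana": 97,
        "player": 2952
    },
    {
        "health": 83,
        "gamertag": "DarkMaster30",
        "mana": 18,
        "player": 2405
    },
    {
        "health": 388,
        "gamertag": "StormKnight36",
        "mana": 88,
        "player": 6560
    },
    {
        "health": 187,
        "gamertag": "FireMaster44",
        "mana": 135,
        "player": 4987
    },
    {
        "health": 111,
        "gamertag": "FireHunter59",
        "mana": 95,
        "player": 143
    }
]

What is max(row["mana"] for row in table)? 135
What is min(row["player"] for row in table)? 143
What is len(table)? 6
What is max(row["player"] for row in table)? 6560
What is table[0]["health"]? 163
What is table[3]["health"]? 388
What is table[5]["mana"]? 95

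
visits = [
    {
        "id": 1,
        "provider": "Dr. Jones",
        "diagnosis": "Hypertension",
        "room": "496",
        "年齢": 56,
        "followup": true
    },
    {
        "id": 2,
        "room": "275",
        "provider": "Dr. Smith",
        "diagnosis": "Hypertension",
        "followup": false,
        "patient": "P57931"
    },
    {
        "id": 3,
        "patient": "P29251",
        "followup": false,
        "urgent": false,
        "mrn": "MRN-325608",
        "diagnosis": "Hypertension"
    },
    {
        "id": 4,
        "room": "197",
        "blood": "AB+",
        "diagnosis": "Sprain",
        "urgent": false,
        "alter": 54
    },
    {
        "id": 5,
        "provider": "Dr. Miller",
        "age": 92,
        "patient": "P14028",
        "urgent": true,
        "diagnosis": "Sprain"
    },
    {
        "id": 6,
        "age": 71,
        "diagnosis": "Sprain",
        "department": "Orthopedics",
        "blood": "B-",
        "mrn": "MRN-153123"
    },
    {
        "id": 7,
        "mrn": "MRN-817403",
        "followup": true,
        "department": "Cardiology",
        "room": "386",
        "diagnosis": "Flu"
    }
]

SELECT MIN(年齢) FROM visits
56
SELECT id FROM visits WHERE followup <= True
[1, 2, 3, 7]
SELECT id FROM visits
[1, 2, 3, 4, 5, 6, 7]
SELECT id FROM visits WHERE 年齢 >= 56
[1]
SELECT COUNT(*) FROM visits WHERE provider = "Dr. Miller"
1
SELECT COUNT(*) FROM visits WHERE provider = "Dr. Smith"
1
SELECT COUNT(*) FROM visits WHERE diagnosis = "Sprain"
3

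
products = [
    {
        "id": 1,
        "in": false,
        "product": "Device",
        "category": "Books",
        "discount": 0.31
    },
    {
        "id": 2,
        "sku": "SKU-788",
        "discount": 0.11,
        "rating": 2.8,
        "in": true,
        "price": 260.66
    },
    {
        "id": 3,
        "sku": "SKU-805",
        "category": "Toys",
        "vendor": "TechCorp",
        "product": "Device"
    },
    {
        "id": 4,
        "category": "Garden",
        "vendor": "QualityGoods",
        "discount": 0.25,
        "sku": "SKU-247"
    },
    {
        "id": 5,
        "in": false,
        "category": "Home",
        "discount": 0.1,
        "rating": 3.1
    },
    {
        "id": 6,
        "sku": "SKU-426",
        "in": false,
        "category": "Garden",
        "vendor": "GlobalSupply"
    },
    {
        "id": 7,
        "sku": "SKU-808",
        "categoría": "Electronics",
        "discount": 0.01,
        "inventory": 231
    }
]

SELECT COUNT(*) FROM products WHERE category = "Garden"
2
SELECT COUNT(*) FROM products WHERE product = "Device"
2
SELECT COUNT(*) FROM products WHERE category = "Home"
1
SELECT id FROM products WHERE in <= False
[1, 5, 6]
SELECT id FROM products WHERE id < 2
[1]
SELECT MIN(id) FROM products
1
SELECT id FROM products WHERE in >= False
[1, 2, 5, 6]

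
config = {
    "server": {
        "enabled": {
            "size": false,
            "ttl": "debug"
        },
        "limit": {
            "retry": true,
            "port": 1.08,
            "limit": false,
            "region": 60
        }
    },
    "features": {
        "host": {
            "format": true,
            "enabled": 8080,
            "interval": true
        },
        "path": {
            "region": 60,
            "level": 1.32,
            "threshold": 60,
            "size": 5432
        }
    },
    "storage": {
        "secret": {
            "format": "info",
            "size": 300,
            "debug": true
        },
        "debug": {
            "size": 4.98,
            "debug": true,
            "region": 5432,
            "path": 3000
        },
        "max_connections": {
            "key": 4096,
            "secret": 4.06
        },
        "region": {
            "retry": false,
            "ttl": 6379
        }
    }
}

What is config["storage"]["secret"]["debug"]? True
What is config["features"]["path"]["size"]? 5432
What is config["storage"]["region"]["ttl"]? 6379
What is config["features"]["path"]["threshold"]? 60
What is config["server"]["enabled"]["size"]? False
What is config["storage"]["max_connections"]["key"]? 4096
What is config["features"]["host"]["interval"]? True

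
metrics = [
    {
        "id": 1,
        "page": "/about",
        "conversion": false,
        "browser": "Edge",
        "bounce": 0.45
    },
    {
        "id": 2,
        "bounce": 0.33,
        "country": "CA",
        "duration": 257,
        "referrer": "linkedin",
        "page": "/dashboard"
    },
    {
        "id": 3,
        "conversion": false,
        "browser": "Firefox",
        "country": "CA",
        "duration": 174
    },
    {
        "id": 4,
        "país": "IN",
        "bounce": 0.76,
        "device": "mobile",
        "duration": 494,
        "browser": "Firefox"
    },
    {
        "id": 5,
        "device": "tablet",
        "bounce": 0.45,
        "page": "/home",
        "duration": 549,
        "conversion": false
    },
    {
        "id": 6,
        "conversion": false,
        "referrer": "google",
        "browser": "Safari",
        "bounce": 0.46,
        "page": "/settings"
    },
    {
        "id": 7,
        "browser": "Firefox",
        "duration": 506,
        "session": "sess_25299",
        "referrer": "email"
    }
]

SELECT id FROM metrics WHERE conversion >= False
[1, 3, 5, 6]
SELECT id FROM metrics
[1, 2, 3, 4, 5, 6, 7]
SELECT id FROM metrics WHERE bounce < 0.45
[2]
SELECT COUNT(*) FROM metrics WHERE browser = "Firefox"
3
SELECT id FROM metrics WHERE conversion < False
[]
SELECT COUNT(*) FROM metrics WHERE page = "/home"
1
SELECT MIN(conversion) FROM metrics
False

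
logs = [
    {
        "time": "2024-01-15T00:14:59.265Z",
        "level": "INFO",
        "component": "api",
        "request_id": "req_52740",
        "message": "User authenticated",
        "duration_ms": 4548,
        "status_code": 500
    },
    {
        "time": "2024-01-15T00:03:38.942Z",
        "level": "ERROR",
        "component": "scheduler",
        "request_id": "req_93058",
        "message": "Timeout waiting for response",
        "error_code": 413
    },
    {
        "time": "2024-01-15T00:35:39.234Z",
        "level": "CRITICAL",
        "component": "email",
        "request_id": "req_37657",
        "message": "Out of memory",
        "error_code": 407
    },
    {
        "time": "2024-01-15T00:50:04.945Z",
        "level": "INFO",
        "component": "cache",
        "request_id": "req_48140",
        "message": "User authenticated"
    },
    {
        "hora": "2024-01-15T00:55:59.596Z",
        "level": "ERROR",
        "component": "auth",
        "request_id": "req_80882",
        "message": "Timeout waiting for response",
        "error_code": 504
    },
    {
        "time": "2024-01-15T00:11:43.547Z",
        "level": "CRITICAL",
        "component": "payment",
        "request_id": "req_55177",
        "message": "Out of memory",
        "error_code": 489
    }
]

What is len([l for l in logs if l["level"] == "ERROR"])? 2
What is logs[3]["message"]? "User authenticated"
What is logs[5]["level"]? "CRITICAL"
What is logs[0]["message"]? "User authenticated"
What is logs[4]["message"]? "Timeout waiting for response"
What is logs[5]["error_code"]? 489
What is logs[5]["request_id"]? "req_55177"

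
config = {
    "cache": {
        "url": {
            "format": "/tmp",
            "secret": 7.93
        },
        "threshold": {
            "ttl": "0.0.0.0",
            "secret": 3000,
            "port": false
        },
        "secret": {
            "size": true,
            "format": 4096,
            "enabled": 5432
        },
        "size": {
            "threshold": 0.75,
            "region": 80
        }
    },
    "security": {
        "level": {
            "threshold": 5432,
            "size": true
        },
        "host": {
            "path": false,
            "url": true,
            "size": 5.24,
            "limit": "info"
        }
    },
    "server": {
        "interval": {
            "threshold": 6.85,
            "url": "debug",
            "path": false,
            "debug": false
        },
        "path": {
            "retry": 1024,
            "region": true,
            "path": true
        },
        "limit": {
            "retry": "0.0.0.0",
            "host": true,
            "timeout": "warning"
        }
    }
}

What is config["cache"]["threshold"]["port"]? False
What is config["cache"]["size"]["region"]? 80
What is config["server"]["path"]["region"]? True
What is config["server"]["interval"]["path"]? False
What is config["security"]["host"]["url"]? True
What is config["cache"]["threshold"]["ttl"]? "0.0.0.0"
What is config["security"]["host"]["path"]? False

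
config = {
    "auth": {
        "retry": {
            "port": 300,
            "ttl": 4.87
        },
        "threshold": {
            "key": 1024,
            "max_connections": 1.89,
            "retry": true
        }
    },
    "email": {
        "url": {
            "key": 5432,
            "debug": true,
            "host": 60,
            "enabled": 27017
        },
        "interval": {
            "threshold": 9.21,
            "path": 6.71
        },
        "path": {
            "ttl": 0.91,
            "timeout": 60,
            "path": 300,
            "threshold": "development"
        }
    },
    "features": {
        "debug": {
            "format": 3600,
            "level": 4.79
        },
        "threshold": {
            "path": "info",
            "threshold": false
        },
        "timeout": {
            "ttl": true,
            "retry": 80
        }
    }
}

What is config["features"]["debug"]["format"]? 3600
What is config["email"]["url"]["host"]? 60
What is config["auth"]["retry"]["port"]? 300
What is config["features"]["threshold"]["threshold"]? False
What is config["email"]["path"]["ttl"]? 0.91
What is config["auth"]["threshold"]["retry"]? True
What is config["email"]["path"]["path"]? 300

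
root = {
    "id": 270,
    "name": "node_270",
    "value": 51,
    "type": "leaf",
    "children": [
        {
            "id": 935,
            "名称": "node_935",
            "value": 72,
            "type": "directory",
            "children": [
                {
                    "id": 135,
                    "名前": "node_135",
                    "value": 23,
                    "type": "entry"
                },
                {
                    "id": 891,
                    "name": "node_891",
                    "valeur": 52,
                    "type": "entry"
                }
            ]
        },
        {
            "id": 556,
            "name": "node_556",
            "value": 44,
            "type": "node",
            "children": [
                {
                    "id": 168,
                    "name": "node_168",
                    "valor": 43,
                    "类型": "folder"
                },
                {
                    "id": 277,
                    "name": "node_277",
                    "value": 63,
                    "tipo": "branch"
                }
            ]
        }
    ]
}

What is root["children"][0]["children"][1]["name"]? "node_891"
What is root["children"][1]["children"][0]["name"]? "node_168"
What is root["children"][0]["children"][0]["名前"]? "node_135"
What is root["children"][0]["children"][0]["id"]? 135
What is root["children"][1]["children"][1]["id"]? 277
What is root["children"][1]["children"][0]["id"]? 168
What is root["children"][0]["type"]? "directory"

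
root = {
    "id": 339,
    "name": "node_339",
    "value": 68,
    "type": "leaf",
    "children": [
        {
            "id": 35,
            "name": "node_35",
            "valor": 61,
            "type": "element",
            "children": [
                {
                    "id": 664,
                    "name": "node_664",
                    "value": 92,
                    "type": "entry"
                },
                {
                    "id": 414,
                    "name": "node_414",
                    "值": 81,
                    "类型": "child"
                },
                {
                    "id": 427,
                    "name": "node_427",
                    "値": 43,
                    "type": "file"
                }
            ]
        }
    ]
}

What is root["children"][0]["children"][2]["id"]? 427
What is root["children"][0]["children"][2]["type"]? "file"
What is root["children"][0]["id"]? 35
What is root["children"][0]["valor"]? 61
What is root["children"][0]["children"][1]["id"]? 414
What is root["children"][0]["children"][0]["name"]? "node_664"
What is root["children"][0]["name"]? "node_35"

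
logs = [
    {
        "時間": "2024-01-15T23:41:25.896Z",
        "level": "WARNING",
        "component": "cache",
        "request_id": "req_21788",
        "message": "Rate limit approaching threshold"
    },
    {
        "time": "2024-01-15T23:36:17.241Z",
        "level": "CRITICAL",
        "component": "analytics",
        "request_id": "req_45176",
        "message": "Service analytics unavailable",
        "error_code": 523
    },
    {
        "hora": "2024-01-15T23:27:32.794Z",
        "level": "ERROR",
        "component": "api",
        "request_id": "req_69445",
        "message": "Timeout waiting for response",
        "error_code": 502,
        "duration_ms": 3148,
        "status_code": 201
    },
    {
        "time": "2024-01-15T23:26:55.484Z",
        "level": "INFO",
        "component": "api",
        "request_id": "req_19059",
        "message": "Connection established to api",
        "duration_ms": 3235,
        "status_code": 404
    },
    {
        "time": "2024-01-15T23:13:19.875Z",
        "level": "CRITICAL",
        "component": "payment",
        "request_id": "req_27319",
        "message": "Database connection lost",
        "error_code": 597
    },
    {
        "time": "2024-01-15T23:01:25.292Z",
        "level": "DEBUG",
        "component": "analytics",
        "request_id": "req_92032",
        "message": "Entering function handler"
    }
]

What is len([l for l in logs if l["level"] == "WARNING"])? 1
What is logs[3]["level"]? "INFO"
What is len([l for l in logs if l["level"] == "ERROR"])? 1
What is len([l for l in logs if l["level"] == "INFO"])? 1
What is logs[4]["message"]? "Database connection lost"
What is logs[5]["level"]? "DEBUG"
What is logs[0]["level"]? "WARNING"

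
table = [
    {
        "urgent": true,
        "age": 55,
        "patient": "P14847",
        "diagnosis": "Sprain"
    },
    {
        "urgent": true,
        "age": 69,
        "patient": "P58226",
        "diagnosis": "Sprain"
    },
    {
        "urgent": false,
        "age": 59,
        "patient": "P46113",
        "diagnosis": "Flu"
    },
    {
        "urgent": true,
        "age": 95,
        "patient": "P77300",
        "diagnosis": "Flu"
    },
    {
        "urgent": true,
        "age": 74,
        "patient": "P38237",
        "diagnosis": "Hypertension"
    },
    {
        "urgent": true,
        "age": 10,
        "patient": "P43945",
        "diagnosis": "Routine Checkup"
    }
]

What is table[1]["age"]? 69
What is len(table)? 6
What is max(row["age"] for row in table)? 95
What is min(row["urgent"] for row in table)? False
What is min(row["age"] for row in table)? 10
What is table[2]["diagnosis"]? "Flu"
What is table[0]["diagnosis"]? "Sprain"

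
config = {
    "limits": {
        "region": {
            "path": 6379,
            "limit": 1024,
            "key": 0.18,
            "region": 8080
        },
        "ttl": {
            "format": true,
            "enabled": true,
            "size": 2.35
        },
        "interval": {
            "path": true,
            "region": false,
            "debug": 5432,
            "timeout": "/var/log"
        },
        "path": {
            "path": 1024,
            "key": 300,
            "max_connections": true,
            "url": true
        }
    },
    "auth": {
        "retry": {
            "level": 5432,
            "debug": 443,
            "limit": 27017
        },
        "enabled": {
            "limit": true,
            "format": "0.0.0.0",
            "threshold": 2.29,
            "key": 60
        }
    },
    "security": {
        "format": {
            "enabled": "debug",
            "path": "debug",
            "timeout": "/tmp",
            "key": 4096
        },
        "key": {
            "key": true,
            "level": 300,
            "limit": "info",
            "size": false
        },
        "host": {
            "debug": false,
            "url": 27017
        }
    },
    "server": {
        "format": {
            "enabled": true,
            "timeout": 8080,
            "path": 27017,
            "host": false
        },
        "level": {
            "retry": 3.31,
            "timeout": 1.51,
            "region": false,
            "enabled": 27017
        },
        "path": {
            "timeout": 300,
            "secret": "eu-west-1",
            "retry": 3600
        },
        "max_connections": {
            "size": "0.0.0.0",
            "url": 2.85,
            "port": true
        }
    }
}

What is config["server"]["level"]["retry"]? 3.31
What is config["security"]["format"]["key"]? 4096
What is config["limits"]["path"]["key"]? 300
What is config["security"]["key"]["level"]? 300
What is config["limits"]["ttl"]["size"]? 2.35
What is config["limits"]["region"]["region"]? 8080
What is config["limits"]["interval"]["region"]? False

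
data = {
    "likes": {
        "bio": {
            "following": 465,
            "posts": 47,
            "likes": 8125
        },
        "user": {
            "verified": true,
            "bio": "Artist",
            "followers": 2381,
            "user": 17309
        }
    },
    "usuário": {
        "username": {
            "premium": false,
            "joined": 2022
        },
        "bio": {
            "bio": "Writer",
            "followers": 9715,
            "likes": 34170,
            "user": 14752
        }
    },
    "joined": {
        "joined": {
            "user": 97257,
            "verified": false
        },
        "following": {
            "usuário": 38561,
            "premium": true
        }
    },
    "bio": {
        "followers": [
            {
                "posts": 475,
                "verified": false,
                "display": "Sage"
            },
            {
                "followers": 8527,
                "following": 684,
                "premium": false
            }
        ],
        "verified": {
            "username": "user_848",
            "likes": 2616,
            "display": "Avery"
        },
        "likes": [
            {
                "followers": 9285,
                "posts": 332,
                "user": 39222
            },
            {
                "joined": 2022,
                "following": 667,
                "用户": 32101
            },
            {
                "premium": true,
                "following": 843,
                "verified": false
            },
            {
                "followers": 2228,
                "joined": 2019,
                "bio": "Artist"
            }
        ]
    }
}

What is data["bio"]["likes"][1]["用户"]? 32101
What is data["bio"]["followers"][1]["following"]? 684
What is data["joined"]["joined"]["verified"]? False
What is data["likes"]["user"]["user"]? 17309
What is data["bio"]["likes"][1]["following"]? 667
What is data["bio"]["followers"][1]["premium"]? False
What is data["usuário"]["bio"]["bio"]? "Writer"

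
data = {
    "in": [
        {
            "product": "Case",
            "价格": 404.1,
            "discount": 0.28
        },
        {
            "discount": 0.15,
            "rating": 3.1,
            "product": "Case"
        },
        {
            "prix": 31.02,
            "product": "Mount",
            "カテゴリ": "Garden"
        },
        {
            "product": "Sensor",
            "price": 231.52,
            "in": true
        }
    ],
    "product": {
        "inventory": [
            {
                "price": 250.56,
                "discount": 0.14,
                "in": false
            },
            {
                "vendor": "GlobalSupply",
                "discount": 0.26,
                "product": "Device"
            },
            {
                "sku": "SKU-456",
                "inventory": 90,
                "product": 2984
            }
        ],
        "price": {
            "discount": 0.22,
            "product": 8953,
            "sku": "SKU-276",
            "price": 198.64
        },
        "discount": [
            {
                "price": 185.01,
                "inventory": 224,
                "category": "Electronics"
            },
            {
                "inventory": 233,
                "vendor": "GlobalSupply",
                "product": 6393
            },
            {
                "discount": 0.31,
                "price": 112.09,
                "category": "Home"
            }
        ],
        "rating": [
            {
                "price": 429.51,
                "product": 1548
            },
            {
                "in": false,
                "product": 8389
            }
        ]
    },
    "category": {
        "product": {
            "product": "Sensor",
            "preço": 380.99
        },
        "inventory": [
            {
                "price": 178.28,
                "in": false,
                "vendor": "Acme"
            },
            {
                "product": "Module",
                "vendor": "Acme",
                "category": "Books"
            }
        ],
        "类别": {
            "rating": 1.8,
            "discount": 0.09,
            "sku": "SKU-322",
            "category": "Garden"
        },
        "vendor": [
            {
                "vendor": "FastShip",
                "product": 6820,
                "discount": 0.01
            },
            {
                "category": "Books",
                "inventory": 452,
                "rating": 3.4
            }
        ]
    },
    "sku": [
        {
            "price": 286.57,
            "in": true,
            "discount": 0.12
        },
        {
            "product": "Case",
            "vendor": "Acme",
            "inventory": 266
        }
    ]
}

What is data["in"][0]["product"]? "Case"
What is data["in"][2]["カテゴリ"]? "Garden"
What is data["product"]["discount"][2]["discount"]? 0.31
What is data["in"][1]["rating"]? 3.1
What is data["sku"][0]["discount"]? 0.12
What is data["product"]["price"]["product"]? 8953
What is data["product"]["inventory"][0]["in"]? False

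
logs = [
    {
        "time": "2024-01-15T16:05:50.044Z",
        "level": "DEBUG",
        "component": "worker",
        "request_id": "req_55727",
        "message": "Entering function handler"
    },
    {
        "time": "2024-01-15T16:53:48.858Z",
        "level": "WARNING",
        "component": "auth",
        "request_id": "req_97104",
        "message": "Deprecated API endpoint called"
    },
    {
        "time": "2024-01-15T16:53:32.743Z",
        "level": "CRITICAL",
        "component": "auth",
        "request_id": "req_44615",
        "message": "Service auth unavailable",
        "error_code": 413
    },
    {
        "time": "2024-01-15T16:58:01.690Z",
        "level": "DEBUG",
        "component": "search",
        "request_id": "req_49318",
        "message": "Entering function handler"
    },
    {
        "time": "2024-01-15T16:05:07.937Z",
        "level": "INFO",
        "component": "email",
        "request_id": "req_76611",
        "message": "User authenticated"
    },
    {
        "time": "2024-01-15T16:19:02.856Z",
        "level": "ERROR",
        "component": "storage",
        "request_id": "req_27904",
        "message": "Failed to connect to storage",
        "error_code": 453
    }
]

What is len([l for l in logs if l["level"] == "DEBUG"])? 2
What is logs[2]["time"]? "2024-01-15T16:53:32.743Z"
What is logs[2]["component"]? "auth"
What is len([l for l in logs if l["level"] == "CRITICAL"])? 1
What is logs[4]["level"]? "INFO"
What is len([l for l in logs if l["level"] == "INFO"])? 1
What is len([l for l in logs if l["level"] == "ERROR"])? 1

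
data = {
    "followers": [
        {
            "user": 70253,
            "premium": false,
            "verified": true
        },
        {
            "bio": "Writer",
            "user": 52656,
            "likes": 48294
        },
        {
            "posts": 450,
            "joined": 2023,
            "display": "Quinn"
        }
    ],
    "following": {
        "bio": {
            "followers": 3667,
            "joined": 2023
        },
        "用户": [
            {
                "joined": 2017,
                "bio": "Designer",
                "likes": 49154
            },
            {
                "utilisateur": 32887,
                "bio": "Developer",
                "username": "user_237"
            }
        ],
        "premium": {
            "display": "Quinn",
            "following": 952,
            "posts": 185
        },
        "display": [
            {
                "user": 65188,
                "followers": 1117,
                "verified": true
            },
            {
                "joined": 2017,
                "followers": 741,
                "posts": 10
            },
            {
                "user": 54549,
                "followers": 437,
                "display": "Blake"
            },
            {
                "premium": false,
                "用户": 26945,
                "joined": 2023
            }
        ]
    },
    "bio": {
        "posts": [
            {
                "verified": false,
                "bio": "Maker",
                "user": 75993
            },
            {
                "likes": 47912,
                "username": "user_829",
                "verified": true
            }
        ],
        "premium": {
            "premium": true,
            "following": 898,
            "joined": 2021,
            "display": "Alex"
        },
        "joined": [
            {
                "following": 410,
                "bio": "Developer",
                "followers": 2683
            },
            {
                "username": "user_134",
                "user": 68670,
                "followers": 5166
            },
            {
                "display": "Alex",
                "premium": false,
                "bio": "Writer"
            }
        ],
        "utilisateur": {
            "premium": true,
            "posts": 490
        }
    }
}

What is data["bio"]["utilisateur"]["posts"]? 490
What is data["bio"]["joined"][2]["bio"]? "Writer"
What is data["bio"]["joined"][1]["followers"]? 5166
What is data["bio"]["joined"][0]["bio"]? "Developer"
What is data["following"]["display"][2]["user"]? 54549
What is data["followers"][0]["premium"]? False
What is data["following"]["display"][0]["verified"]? True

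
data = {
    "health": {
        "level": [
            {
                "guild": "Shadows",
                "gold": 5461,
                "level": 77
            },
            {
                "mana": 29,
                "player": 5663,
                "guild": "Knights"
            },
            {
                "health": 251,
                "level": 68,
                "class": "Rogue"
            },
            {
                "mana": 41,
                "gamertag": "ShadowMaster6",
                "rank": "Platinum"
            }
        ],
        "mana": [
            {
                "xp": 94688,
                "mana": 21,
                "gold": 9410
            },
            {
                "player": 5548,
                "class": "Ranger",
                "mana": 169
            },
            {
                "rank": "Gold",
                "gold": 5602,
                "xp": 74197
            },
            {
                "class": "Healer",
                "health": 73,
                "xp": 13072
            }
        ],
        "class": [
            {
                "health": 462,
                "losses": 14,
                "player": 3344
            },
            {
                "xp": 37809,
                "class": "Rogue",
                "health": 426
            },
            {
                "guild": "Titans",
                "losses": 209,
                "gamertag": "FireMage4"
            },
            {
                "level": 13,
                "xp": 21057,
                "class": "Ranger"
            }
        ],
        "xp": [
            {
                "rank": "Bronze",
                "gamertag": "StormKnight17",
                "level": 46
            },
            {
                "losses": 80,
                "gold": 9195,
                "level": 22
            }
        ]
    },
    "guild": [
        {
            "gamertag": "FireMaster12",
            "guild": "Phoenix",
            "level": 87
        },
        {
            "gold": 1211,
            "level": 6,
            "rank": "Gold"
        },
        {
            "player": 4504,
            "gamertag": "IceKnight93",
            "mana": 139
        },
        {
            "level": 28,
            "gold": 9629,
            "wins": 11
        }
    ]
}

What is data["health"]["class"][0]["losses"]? 14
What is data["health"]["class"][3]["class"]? "Ranger"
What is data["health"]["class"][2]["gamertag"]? "FireMage4"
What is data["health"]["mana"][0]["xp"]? 94688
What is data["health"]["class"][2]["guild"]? "Titans"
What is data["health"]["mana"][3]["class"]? "Healer"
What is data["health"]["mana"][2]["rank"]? "Gold"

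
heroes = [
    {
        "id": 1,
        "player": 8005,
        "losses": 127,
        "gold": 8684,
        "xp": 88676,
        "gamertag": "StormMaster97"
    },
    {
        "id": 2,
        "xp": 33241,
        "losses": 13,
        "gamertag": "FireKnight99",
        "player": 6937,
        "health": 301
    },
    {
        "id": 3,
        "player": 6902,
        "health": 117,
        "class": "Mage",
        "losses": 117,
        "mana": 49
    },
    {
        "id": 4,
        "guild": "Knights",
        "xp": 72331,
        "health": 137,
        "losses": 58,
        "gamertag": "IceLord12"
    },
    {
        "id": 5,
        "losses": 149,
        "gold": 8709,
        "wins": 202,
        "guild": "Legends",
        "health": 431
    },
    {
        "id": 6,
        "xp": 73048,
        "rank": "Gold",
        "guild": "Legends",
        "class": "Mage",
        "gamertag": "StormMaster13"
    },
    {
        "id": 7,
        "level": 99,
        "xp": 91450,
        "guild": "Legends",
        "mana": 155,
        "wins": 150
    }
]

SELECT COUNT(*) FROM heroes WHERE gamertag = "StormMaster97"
1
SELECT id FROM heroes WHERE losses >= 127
[1, 5]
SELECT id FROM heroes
[1, 2, 3, 4, 5, 6, 7]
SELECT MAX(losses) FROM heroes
149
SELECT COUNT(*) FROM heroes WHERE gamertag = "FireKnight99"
1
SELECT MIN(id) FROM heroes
1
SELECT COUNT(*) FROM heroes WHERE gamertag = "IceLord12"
1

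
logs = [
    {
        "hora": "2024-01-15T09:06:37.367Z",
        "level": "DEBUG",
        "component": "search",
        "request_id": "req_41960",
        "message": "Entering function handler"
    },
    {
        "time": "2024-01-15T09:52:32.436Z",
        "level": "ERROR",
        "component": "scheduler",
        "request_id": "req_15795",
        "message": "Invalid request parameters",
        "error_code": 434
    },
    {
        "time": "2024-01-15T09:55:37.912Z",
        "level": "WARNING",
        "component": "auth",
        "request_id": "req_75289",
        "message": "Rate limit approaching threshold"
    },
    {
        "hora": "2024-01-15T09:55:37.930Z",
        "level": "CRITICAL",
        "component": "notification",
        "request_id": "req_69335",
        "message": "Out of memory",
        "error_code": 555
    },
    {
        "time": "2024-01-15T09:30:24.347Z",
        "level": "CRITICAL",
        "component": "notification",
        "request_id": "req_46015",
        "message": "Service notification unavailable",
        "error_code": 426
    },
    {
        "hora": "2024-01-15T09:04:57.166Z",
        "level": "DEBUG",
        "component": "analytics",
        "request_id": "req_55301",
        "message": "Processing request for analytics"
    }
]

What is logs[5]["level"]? "DEBUG"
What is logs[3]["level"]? "CRITICAL"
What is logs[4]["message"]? "Service notification unavailable"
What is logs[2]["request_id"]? "req_75289"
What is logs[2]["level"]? "WARNING"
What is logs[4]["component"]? "notification"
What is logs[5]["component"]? "analytics"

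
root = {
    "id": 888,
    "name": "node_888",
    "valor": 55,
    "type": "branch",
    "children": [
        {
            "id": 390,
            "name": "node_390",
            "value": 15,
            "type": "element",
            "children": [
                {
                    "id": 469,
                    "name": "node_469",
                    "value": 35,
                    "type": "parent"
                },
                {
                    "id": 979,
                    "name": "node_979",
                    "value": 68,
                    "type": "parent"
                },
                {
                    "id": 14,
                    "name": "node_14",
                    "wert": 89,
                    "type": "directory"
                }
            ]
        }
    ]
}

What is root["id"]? 888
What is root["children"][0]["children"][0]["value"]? 35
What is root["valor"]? 55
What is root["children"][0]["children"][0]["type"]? "parent"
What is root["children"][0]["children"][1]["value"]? 68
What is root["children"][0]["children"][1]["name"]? "node_979"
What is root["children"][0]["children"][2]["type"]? "directory"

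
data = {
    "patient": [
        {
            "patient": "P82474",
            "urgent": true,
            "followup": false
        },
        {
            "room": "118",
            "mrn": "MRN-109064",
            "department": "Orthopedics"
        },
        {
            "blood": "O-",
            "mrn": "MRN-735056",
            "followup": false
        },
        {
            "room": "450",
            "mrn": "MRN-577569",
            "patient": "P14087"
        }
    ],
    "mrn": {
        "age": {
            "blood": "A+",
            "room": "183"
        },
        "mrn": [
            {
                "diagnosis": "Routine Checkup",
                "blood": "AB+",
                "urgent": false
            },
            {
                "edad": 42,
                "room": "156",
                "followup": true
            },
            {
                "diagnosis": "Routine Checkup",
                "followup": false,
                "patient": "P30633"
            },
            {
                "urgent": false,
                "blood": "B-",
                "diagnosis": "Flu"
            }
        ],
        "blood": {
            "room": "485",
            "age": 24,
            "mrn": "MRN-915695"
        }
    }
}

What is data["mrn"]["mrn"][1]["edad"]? 42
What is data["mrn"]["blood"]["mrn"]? "MRN-915695"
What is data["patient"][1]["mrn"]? "MRN-109064"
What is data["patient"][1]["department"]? "Orthopedics"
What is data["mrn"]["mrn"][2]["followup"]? False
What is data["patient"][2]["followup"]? False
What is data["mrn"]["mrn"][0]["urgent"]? False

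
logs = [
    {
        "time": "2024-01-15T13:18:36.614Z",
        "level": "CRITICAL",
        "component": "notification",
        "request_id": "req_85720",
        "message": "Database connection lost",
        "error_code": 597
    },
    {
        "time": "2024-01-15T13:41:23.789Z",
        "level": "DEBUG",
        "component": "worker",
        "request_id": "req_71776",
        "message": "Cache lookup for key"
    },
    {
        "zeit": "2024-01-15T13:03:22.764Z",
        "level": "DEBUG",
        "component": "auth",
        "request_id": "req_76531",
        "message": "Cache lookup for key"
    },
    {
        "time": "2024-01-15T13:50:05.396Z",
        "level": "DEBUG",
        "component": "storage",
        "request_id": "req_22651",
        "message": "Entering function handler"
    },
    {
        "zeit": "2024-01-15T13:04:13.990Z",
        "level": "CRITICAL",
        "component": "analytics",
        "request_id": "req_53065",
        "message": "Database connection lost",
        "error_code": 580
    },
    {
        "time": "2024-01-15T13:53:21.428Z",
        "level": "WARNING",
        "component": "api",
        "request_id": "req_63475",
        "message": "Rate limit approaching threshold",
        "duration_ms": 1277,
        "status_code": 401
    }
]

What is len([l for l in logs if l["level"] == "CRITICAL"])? 2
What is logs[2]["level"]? "DEBUG"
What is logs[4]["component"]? "analytics"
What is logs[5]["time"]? "2024-01-15T13:53:21.428Z"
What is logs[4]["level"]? "CRITICAL"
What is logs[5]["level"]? "WARNING"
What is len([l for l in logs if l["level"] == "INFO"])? 0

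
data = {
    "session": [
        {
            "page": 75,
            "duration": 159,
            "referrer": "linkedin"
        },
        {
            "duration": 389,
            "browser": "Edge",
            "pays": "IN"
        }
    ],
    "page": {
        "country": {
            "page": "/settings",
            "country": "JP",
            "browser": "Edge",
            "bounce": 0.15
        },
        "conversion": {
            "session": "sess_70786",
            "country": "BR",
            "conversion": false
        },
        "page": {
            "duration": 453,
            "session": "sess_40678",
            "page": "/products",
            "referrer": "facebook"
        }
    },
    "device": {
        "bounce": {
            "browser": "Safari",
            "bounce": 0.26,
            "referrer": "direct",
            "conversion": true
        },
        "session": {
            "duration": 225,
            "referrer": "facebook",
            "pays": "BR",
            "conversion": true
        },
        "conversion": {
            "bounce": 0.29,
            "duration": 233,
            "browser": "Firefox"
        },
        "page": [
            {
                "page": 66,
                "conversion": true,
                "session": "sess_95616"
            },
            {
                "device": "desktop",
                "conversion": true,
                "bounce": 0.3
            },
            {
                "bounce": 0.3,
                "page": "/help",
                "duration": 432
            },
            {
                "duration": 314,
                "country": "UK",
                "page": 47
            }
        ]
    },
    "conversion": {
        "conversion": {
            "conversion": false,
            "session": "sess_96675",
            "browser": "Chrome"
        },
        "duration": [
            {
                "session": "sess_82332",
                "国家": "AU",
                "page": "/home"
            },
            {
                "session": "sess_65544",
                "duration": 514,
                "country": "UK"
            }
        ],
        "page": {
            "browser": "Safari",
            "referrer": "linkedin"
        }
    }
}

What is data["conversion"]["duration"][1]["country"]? "UK"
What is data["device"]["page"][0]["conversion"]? True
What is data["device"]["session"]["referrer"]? "facebook"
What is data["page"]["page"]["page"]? "/products"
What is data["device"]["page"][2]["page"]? "/help"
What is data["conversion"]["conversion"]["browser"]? "Chrome"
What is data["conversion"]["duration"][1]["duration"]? 514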